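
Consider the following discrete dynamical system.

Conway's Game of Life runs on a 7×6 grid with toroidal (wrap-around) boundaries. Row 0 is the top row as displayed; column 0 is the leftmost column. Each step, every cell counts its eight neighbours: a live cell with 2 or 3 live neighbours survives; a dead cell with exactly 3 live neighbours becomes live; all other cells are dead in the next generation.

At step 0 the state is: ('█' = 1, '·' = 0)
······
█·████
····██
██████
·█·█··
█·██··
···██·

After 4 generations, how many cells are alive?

1

k=0  ······
█·████
····██
██████
·█·█··
█·██··
···██·
k=1  ··█···
█··█··
······
·█····
······
·█····
··███·
k=2  ·██·█·
······
······
······
······
··██··
·███··
k=3  ·█····
······
······
······
······
·█·█··
····█·
k=4  ······
······
······
······
······
······
··█···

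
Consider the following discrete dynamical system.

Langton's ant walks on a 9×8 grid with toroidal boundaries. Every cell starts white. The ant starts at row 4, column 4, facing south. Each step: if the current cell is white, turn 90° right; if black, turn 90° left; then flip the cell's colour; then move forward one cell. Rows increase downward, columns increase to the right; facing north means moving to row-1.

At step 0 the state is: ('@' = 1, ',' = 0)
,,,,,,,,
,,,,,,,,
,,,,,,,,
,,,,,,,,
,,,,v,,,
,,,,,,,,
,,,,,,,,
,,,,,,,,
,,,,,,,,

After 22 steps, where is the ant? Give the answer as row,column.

3,7

[0] ,,,,,,,,
,,,,,,,,
,,,,,,,,
,,,,,,,,
,,,,v,,,
,,,,,,,,
,,,,,,,,
,,,,,,,,
,,,,,,,,
[1] ,,,,,,,,
,,,,,,,,
,,,,,,,,
,,,,,,,,
,,,<@,,,
,,,,,,,,
,,,,,,,,
,,,,,,,,
,,,,,,,,
[2] ,,,,,,,,
,,,,,,,,
,,,,,,,,
,,,^,,,,
,,,@@,,,
,,,,,,,,
,,,,,,,,
,,,,,,,,
,,,,,,,,
[3] ,,,,,,,,
,,,,,,,,
,,,,,,,,
,,,@>,,,
,,,@@,,,
,,,,,,,,
,,,,,,,,
,,,,,,,,
,,,,,,,,
[4] ,,,,,,,,
,,,,,,,,
,,,,,,,,
,,,@@,,,
,,,@v,,,
,,,,,,,,
,,,,,,,,
,,,,,,,,
,,,,,,,,
[5] ,,,,,,,,
,,,,,,,,
,,,,,,,,
,,,@@,,,
,,,@,>,,
,,,,,,,,
,,,,,,,,
,,,,,,,,
,,,,,,,,
[6] ,,,,,,,,
,,,,,,,,
,,,,,,,,
,,,@@,,,
,,,@,@,,
,,,,,v,,
,,,,,,,,
,,,,,,,,
,,,,,,,,
[7] ,,,,,,,,
,,,,,,,,
,,,,,,,,
,,,@@,,,
,,,@,@,,
,,,,<@,,
,,,,,,,,
,,,,,,,,
,,,,,,,,
[8] ,,,,,,,,
,,,,,,,,
,,,,,,,,
,,,@@,,,
,,,@^@,,
,,,,@@,,
,,,,,,,,
,,,,,,,,
,,,,,,,,
[9] ,,,,,,,,
,,,,,,,,
,,,,,,,,
,,,@@,,,
,,,@@>,,
,,,,@@,,
,,,,,,,,
,,,,,,,,
,,,,,,,,
[10] ,,,,,,,,
,,,,,,,,
,,,,,,,,
,,,@@^,,
,,,@@,,,
,,,,@@,,
,,,,,,,,
,,,,,,,,
,,,,,,,,
[11] ,,,,,,,,
,,,,,,,,
,,,,,,,,
,,,@@@>,
,,,@@,,,
,,,,@@,,
,,,,,,,,
,,,,,,,,
,,,,,,,,
[12] ,,,,,,,,
,,,,,,,,
,,,,,,,,
,,,@@@@,
,,,@@,v,
,,,,@@,,
,,,,,,,,
,,,,,,,,
,,,,,,,,
[13] ,,,,,,,,
,,,,,,,,
,,,,,,,,
,,,@@@@,
,,,@@<@,
,,,,@@,,
,,,,,,,,
,,,,,,,,
,,,,,,,,
[14] ,,,,,,,,
,,,,,,,,
,,,,,,,,
,,,@@^@,
,,,@@@@,
,,,,@@,,
,,,,,,,,
,,,,,,,,
,,,,,,,,
[15] ,,,,,,,,
,,,,,,,,
,,,,,,,,
,,,@<,@,
,,,@@@@,
,,,,@@,,
,,,,,,,,
,,,,,,,,
,,,,,,,,
[16] ,,,,,,,,
,,,,,,,,
,,,,,,,,
,,,@,,@,
,,,@v@@,
,,,,@@,,
,,,,,,,,
,,,,,,,,
,,,,,,,,
[17] ,,,,,,,,
,,,,,,,,
,,,,,,,,
,,,@,,@,
,,,@,>@,
,,,,@@,,
,,,,,,,,
,,,,,,,,
,,,,,,,,
[18] ,,,,,,,,
,,,,,,,,
,,,,,,,,
,,,@,^@,
,,,@,,@,
,,,,@@,,
,,,,,,,,
,,,,,,,,
,,,,,,,,
[19] ,,,,,,,,
,,,,,,,,
,,,,,,,,
,,,@,@>,
,,,@,,@,
,,,,@@,,
,,,,,,,,
,,,,,,,,
,,,,,,,,
[20] ,,,,,,,,
,,,,,,,,
,,,,,,^,
,,,@,@,,
,,,@,,@,
,,,,@@,,
,,,,,,,,
,,,,,,,,
,,,,,,,,
[21] ,,,,,,,,
,,,,,,,,
,,,,,,@>
,,,@,@,,
,,,@,,@,
,,,,@@,,
,,,,,,,,
,,,,,,,,
,,,,,,,,
[22] ,,,,,,,,
,,,,,,,,
,,,,,,@@
,,,@,@,v
,,,@,,@,
,,,,@@,,
,,,,,,,,
,,,,,,,,
,,,,,,,,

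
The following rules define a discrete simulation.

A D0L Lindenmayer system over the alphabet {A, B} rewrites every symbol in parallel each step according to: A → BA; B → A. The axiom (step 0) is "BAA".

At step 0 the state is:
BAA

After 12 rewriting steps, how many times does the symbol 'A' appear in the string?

0) BAA
1) ABABA
2) BAABAABA
3) ABABAABABAABA
4) BAABAABABAABAABABAABA
5) ABABAABABAABAABABAABABAABAABABAABA
6) BAABAABABAABAABABAABABAABAABABAABAABABAABABAABAABABAABA
7) ABABAABABAABAABABAABABAABAABABAABAABABAABABAABAABABAABABAABAABABAABAABABAABABAABAABABAABA
8) BAABAABABAABAABABAABABAABAABABAABAABABAABABAABAABABAABABAA…ABAABABAABABAABAABABAABABAABAABABAABAABABAABABAABAABABAABA  (len 144)
9) ABABAABABAABAABABAABABAABAABABAABAABABAABABAABAABABAABABAA…ABAABABAABABAABAABABAABABAABAABABAABAABABAABABAABAABABAABA  (len 233)
10) BAABAABABAABAABABAABABAABAABABAABAABABAABABAABAABABAABABAA…ABAABABAABABAABAABABAABABAABAABABAABAABABAABABAABAABABAABA  (len 377)
11) ABABAABABAABAABABAABABAABAABABAABAABABAABABAABAABABAABABAA…ABAABABAABABAABAABABAABABAABAABABAABAABABAABABAABAABABAABA  (len 610)
12) BAABAABABAABAABABAABABAABAABABAABAABABAABABAABAABABAABABAA…ABAABABAABABAABAABABAABABAABAABABAABAABABAABABAABAABABAABA  (len 987)

610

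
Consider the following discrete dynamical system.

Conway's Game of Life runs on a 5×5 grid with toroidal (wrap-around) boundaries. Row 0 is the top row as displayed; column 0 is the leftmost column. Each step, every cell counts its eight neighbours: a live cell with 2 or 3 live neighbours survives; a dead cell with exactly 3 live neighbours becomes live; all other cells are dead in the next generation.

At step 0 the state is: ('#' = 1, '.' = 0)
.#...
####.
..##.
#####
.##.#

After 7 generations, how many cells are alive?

gen 0: .#...
####.
..##.
#####
.##.#
gen 1: ....#
#..##
.....
.....
....#
gen 2: .....
#..##
....#
.....
.....
gen 3: ....#
#..##
#..##
.....
.....
gen 4: #..##
.....
#..#.
....#
.....
gen 5: ....#
#..#.
....#
....#
#..#.
gen 6: #..#.
#..#.
#..##
#..##
#..#.
gen 7: ####.
####.
.##..
.##..
####.

16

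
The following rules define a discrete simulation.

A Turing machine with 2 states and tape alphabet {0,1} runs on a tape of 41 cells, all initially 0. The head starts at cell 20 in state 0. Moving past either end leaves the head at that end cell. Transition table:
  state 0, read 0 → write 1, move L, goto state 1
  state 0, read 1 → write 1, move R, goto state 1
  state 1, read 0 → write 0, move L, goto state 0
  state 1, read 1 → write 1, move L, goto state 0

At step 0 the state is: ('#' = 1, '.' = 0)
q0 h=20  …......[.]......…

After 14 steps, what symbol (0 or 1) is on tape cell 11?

0

[0] q0 h=20  …......[.]......…
[1] q1 h=19  …......[.]#.....…
[2] q0 h=18  …......[.].#....…
[3] q1 h=17  …......[.]#.#...…
[4] q0 h=16  …......[.].#.#..…
[5] q1 h=15  …......[.]#.#.#.…
[6] q0 h=14  …......[.].#.#.#…
[7] q1 h=13  …......[.]#.#.#.…
[8] q0 h=12  …......[.].#.#.#…
[9] q1 h=11  …......[.]#.#.#.…
[10] q0 h=10  …......[.].#.#.#…
[11] q1 h= 9  …......[.]#.#.#.…
[12] q0 h= 8  …......[.].#.#.#…
[13] q1 h= 7  …......[.]#.#.#.…
[14] q0 h= 6  |......[.].#.#.#…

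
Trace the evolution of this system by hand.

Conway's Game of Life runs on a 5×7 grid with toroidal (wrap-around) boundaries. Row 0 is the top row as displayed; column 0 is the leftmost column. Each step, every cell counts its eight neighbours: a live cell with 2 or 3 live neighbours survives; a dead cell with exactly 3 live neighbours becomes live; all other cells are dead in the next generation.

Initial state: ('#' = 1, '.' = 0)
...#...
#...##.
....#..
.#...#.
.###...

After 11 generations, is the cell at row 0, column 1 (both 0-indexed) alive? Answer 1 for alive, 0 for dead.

0

step 0: ...#...
#...##.
....#..
.#...#.
.###...
step 1: .#.#...
...###.
....#.#
.#.##..
.#.##..
step 2: .....#.
..##.#.
..#....
#......
##.....
step 3: .##.#.#
..###..
.###...
#......
##....#
step 4: ....#.#
#...##.
.#..#..
......#
..#..##
step 5: #..##..
#..##.#
#...#.#
#.....#
#.....#
step 6: .#.##..
.#.....
.#.##..
.#.....
.#...#.
step 7: ##..#..
##.....
##.....
##..#..
##..#..
step 8: ..#...#
..#...#
..#...#
..#...#
..#####
step 9: ###.#.#
####.##
####.##
###.#.#
###.#.#
step 10: ....#..
.......
.......
....#..
....#..
step 11: .......
.......
.......
.......
...###.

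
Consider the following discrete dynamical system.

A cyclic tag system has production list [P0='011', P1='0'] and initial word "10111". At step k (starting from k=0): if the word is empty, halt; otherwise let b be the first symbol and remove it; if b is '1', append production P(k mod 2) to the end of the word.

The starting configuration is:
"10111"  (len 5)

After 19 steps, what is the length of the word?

12

t=0: "10111"  (len 5)
t=1: "0111011"  (len 7)
t=2: "111011"  (len 6)
t=3: "11011011"  (len 8)
t=4: "10110110"  (len 8)
t=5: "0110110011"  (len 10)
t=6: "110110011"  (len 9)
t=7: "10110011011"  (len 11)
t=8: "01100110110"  (len 11)
t=9: "1100110110"  (len 10)
t=10: "1001101100"  (len 10)
t=11: "001101100011"  (len 12)
t=12: "01101100011"  (len 11)
t=13: "1101100011"  (len 10)
t=14: "1011000110"  (len 10)
t=15: "011000110011"  (len 12)
t=16: "11000110011"  (len 11)
t=17: "1000110011011"  (len 13)
t=18: "0001100110110"  (len 13)
t=19: "001100110110"  (len 12)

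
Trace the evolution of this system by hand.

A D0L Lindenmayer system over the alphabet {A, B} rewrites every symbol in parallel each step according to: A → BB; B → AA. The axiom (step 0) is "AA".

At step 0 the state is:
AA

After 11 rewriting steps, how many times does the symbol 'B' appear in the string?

4096

t=0: AA
t=1: BBBB
t=2: AAAAAAAA
t=3: BBBBBBBBBBBBBBBB
t=4: AAAAAAAAAAAAAAAAAAAAAAAAAAAAAAAA
t=5: BBBBBBBBBBBBBBBBBBBBBBBBBBBBBBBBBBBBBBBBBBBBBBBBBBBBBBBBBBBBBBBB
t=6: AAAAAAAAAAAAAAAAAAAAAAAAAAAAAAAAAAAAAAAAAAAAAAAAAAAAAAAAAA…AAAAAAAAAAAAAAAAAAAAAAAAAAAAAAAAAAAAAAAAAAAAAAAAAAAAAAAAAA  (len 128)
t=7: BBBBBBBBBBBBBBBBBBBBBBBBBBBBBBBBBBBBBBBBBBBBBBBBBBBBBBBBBB…BBBBBBBBBBBBBBBBBBBBBBBBBBBBBBBBBBBBBBBBBBBBBBBBBBBBBBBBBB  (len 256)
t=8: AAAAAAAAAAAAAAAAAAAAAAAAAAAAAAAAAAAAAAAAAAAAAAAAAAAAAAAAAA…AAAAAAAAAAAAAAAAAAAAAAAAAAAAAAAAAAAAAAAAAAAAAAAAAAAAAAAAAA  (len 512)
t=9: BBBBBBBBBBBBBBBBBBBBBBBBBBBBBBBBBBBBBBBBBBBBBBBBBBBBBBBBBB…BBBBBBBBBBBBBBBBBBBBBBBBBBBBBBBBBBBBBBBBBBBBBBBBBBBBBBBBBB  (len 1024)
t=10: AAAAAAAAAAAAAAAAAAAAAAAAAAAAAAAAAAAAAAAAAAAAAAAAAAAAAAAAAA…AAAAAAAAAAAAAAAAAAAAAAAAAAAAAAAAAAAAAAAAAAAAAAAAAAAAAAAAAA  (len 2048)
t=11: BBBBBBBBBBBBBBBBBBBBBBBBBBBBBBBBBBBBBBBBBBBBBBBBBBBBBBBBBB…BBBBBBBBBBBBBBBBBBBBBBBBBBBBBBBBBBBBBBBBBBBBBBBBBBBBBBBBBB  (len 4096)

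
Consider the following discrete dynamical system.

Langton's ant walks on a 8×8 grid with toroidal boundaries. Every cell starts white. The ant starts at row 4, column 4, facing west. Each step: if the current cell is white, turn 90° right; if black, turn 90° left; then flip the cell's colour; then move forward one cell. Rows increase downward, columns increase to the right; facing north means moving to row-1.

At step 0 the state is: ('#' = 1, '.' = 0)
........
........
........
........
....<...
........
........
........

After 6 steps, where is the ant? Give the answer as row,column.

5,3

gen 0: ........
........
........
........
....<...
........
........
........
gen 1: ........
........
........
....^...
....#...
........
........
........
gen 2: ........
........
........
....#>..
....#...
........
........
........
gen 3: ........
........
........
....##..
....#v..
........
........
........
gen 4: ........
........
........
....##..
....<#..
........
........
........
gen 5: ........
........
........
....##..
.....#..
....v...
........
........
gen 6: ........
........
........
....##..
.....#..
...<#...
........
........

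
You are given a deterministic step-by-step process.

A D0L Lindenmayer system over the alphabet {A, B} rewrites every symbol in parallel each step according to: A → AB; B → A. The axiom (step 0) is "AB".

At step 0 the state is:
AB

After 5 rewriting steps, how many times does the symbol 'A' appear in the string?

k=0  AB
k=1  ABA
k=2  ABAAB
k=3  ABAABABA
k=4  ABAABABAABAAB
k=5  ABAABABAABAABABAABABA

13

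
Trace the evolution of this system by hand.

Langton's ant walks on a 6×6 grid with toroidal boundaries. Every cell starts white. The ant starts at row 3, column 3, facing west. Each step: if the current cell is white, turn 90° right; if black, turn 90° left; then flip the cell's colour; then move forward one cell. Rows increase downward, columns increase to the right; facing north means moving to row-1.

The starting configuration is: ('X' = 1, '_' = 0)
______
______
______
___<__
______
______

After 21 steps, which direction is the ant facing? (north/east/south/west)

south

[0] ______
______
______
___<__
______
______
[1] ______
______
___^__
___X__
______
______
[2] ______
______
___X>_
___X__
______
______
[3] ______
______
___XX_
___Xv_
______
______
[4] ______
______
___XX_
___<X_
______
______
[5] ______
______
___XX_
____X_
___v__
______
[6] ______
______
___XX_
____X_
__<X__
______
[7] ______
______
___XX_
__^_X_
__XX__
______
[8] ______
______
___XX_
__X>X_
__XX__
______
[9] ______
______
___XX_
__XXX_
__Xv__
______
[10] ______
______
___XX_
__XXX_
__X_>_
______
[11] ______
______
___XX_
__XXX_
__X_X_
____v_
[12] ______
______
___XX_
__XXX_
__X_X_
___<X_
[13] ______
______
___XX_
__XXX_
__X^X_
___XX_
[14] ______
______
___XX_
__XXX_
__XX>_
___XX_
[15] ______
______
___XX_
__XX^_
__XX__
___XX_
[16] ______
______
___XX_
__X<__
__XX__
___XX_
[17] ______
______
___XX_
__X___
__Xv__
___XX_
[18] ______
______
___XX_
__X___
__X_>_
___XX_
[19] ______
______
___XX_
__X___
__X_X_
___Xv_
[20] ______
______
___XX_
__X___
__X_X_
___X_>
[21] _____v
______
___XX_
__X___
__X_X_
___X_X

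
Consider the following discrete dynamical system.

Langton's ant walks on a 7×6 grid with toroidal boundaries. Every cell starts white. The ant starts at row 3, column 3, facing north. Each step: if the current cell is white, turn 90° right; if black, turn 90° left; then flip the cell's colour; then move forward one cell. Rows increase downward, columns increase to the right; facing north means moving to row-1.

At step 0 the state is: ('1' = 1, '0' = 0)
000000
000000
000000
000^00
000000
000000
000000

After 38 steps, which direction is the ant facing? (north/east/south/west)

north

step 0: 000000
000000
000000
000^00
000000
000000
000000
step 1: 000000
000000
000000
0001>0
000000
000000
000000
step 2: 000000
000000
000000
000110
0000v0
000000
000000
step 3: 000000
000000
000000
000110
000<10
000000
000000
step 4: 000000
000000
000000
000^10
000110
000000
000000
step 5: 000000
000000
000000
00<010
000110
000000
000000
step 6: 000000
000000
00^000
001010
000110
000000
000000
step 7: 000000
000000
001>00
001010
000110
000000
000000
step 8: 000000
000000
001100
001v10
000110
000000
000000
step 9: 000000
000000
001100
00<110
000110
000000
000000
step 10: 000000
000000
001100
000110
00v110
000000
000000
step 11: 000000
000000
001100
000110
0<1110
000000
000000
step 12: 000000
000000
001100
0^0110
011110
000000
000000
step 13: 000000
000000
001100
01>110
011110
000000
000000
step 14: 000000
000000
001100
011110
01v110
000000
000000
step 15: 000000
000000
001100
011110
010>10
000000
000000
step 16: 000000
000000
001100
011^10
010010
000000
000000
step 17: 000000
000000
001100
01<010
010010
000000
000000
step 18: 000000
000000
001100
010010
01v010
000000
000000
step 19: 000000
000000
001100
010010
0<1010
000000
000000
step 20: 000000
000000
001100
010010
001010
0v0000
000000
step 21: 000000
000000
001100
010010
001010
<10000
000000
step 22: 000000
000000
001100
010010
^01010
110000
000000
step 23: 000000
000000
001100
010010
1>1010
110000
000000
step 24: 000000
000000
001100
010010
111010
1v0000
000000
step 25: 000000
000000
001100
010010
111010
10>000
000000
step 26: 000000
000000
001100
010010
111010
101000
00v000
step 27: 000000
000000
001100
010010
111010
101000
0<1000
step 28: 000000
000000
001100
010010
111010
1^1000
011000
step 29: 000000
000000
001100
010010
111010
11>000
011000
step 30: 000000
000000
001100
010010
11^010
110000
011000
step 31: 000000
000000
001100
010010
1<0010
110000
011000
step 32: 000000
000000
001100
010010
100010
1v0000
011000
step 33: 000000
000000
001100
010010
100010
10>000
011000
step 34: 000000
000000
001100
010010
100010
101000
01v000
step 35: 000000
000000
001100
010010
100010
101000
010>00
step 36: 000v00
000000
001100
010010
100010
101000
010100
step 37: 00<100
000000
001100
010010
100010
101000
010100
step 38: 001100
000000
001100
010010
100010
101000
01^100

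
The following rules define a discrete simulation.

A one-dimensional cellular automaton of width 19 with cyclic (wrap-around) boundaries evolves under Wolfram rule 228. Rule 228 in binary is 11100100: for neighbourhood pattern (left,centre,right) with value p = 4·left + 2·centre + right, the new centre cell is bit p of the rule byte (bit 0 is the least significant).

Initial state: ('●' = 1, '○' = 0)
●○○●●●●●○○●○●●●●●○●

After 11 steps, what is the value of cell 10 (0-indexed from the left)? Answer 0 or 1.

0

t=0: ●○○●●●●●○○●○●●●●●○●
t=1: ●○○○●●●●○○●●○●●●●●○
t=2: ●○○○○●●●○○○●●○●●●●●
t=3: ●○○○○○●●○○○○●●○●●●●
t=4: ●○○○○○○●○○○○○●●○●●●
t=5: ●○○○○○○●○○○○○○●●○●●
t=6: ●○○○○○○●○○○○○○○●●○●
t=7: ●○○○○○○●○○○○○○○○●●○
t=8: ●○○○○○○●○○○○○○○○○●●
t=9: ●○○○○○○●○○○○○○○○○○●
t=10: ●○○○○○○●○○○○○○○○○○○
t=11: ●○○○○○○●○○○○○○○○○○○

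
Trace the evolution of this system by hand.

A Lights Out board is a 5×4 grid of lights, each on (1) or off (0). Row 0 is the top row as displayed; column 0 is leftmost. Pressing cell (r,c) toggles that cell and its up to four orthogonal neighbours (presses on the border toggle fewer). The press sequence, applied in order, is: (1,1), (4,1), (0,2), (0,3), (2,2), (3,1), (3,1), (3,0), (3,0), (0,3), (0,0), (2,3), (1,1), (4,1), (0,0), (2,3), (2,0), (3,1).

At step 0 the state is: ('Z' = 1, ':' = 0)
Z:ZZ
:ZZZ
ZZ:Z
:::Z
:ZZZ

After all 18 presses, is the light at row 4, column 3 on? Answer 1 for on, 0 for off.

1

gen 0: Z:ZZ
:ZZZ
ZZ:Z
:::Z
:ZZZ
gen 1: ZZZZ
Z::Z
Z::Z
:::Z
:ZZZ
gen 2: ZZZZ
Z::Z
Z::Z
:Z:Z
Z::Z
gen 3: Z:::
Z:ZZ
Z::Z
:Z:Z
Z::Z
gen 4: Z:ZZ
Z:Z:
Z::Z
:Z:Z
Z::Z
gen 5: Z:ZZ
Z:::
ZZZ:
:ZZZ
Z::Z
gen 6: Z:ZZ
Z:::
Z:Z:
Z::Z
ZZ:Z
gen 7: Z:ZZ
Z:::
ZZZ:
:ZZZ
Z::Z
gen 8: Z:ZZ
Z:::
:ZZ:
Z:ZZ
:::Z
gen 9: Z:ZZ
Z:::
ZZZ:
:ZZZ
Z::Z
gen 10: Z:::
Z::Z
ZZZ:
:ZZZ
Z::Z
gen 11: :Z::
:::Z
ZZZ:
:ZZZ
Z::Z
gen 12: :Z::
::::
ZZ:Z
:ZZ:
Z::Z
gen 13: ::::
ZZZ:
Z::Z
:ZZ:
Z::Z
gen 14: ::::
ZZZ:
Z::Z
::Z:
:ZZZ
gen 15: ZZ::
:ZZ:
Z::Z
::Z:
:ZZZ
gen 16: ZZ::
:ZZZ
Z:Z:
::ZZ
:ZZZ
gen 17: ZZ::
ZZZZ
:ZZ:
Z:ZZ
:ZZZ
gen 18: ZZ::
ZZZZ
::Z:
:Z:Z
::ZZ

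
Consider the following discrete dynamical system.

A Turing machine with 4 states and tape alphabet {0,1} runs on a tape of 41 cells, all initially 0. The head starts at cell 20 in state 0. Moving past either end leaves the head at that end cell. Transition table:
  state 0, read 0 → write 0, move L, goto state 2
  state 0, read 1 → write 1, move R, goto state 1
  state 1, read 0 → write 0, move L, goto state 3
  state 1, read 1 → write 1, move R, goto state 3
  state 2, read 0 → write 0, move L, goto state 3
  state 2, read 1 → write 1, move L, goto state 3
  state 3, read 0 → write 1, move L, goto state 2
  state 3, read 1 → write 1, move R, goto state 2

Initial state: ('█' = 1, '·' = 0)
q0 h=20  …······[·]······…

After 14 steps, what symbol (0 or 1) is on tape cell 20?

0

step 0: q0 h=20  …······[·]······…
step 1: q2 h=19  …······[·]······…
step 2: q3 h=18  …······[·]······…
step 3: q2 h=17  …······[·]█·····…
step 4: q3 h=16  …······[·]·█····…
step 5: q2 h=15  …······[·]█·█···…
step 6: q3 h=14  …······[·]·█·█··…
step 7: q2 h=13  …······[·]█·█·█·…
step 8: q3 h=12  …······[·]·█·█·█…
step 9: q2 h=11  …······[·]█·█·█·…
step 10: q3 h=10  …······[·]·█·█·█…
step 11: q2 h= 9  …······[·]█·█·█·…
step 12: q3 h= 8  …······[·]·█·█·█…
step 13: q2 h= 7  …······[·]█·█·█·…
step 14: q3 h= 6  |······[·]·█·█·█…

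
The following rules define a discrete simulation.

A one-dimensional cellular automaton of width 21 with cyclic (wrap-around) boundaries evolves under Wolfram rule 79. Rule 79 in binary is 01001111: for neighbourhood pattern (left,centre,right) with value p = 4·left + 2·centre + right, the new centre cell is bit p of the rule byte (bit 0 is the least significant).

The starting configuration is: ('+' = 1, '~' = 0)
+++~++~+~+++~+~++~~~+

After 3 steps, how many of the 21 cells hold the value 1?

12

t=0: +++~++~+~+++~+~++~~~+
t=1: ~~+~++~+~+~+~+~++~+++
t=2: ~++~++~+~+~+~+~++~+~+
t=3: ~++~++~+~+~+~+~++~+~+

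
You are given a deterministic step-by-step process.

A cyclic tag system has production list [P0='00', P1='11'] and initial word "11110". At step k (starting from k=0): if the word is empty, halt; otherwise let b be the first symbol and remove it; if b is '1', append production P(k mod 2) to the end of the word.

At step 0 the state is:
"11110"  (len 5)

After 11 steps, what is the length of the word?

gen 0: "11110"  (len 5)
gen 1: "111000"  (len 6)
gen 2: "1100011"  (len 7)
gen 3: "10001100"  (len 8)
gen 4: "000110011"  (len 9)
gen 5: "00110011"  (len 8)
gen 6: "0110011"  (len 7)
gen 7: "110011"  (len 6)
gen 8: "1001111"  (len 7)
gen 9: "00111100"  (len 8)
gen 10: "0111100"  (len 7)
gen 11: "111100"  (len 6)

6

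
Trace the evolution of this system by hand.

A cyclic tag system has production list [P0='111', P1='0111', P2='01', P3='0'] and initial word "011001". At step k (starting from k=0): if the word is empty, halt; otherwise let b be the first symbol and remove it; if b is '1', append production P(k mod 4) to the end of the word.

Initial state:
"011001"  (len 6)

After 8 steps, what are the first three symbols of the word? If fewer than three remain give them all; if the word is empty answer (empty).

step 0: "011001"  (len 6)
step 1: "11001"  (len 5)
step 2: "10010111"  (len 8)
step 3: "001011101"  (len 9)
step 4: "01011101"  (len 8)
step 5: "1011101"  (len 7)
step 6: "0111010111"  (len 10)
step 7: "111010111"  (len 9)
step 8: "110101110"  (len 9)

110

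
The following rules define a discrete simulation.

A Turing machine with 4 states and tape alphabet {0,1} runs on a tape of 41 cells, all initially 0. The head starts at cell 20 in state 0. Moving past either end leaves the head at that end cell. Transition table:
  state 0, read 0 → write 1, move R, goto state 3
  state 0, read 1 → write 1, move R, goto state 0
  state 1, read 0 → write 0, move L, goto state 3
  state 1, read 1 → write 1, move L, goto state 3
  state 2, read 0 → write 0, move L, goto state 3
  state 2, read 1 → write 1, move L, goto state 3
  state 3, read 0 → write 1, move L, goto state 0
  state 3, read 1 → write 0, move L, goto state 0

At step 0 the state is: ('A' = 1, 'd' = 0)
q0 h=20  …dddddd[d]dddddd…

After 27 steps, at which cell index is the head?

gen 0: q0 h=20  …dddddd[d]dddddd…
gen 1: q3 h=21  …dddddA[d]dddddd…
gen 2: q0 h=20  …dddddd[A]Addddd…
gen 3: q0 h=21  …dddddA[A]dddddd…
gen 4: q0 h=22  …ddddAA[d]dddddd…
gen 5: q3 h=23  …dddAAA[d]dddddd…
gen 6: q0 h=22  …ddddAA[A]Addddd…
gen 7: q0 h=23  …dddAAA[A]dddddd…
gen 8: q0 h=24  …ddAAAA[d]dddddd…
gen 9: q3 h=25  …dAAAAA[d]dddddd…
gen 10: q0 h=24  …ddAAAA[A]Addddd…
gen 11: q0 h=25  …dAAAAA[A]dddddd…
gen 12: q0 h=26  …AAAAAA[d]dddddd…
gen 13: q3 h=27  …AAAAAA[d]dddddd…
gen 14: q0 h=26  …AAAAAA[A]Addddd…
gen 15: q0 h=27  …AAAAAA[A]dddddd…
gen 16: q0 h=28  …AAAAAA[d]dddddd…
gen 17: q3 h=29  …AAAAAA[d]dddddd…
gen 18: q0 h=28  …AAAAAA[A]Addddd…
gen 19: q0 h=29  …AAAAAA[A]dddddd…
gen 20: q0 h=30  …AAAAAA[d]dddddd…
gen 21: q3 h=31  …AAAAAA[d]dddddd…
gen 22: q0 h=30  …AAAAAA[A]Addddd…
gen 23: q0 h=31  …AAAAAA[A]dddddd…
gen 24: q0 h=32  …AAAAAA[d]dddddd…
gen 25: q3 h=33  …AAAAAA[d]dddddd…
gen 26: q0 h=32  …AAAAAA[A]Addddd…
gen 27: q0 h=33  …AAAAAA[A]dddddd…

33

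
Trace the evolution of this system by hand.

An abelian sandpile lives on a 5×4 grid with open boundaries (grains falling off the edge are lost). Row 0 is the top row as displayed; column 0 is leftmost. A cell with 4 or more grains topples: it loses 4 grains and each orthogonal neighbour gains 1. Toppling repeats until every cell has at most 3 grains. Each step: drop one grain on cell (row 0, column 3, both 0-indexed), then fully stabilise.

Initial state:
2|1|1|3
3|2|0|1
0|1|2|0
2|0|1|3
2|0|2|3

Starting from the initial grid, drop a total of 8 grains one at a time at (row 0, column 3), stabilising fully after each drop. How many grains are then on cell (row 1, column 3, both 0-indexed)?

gen 0: 2|1|1|3
3|2|0|1
0|1|2|0
2|0|1|3
2|0|2|3
gen 1: 2|1|2|0
3|2|0|2
0|1|2|0
2|0|1|3
2|0|2|3
gen 2: 2|1|2|1
3|2|0|2
0|1|2|0
2|0|1|3
2|0|2|3
gen 3: 2|1|2|2
3|2|0|2
0|1|2|0
2|0|1|3
2|0|2|3
gen 4: 2|1|2|3
3|2|0|2
0|1|2|0
2|0|1|3
2|0|2|3
gen 5: 2|1|3|0
3|2|0|3
0|1|2|0
2|0|1|3
2|0|2|3
gen 6: 2|1|3|1
3|2|0|3
0|1|2|0
2|0|1|3
2|0|2|3
gen 7: 2|1|3|2
3|2|0|3
0|1|2|0
2|0|1|3
2|0|2|3
gen 8: 2|1|3|3
3|2|0|3
0|1|2|0
2|0|1|3
2|0|2|3

3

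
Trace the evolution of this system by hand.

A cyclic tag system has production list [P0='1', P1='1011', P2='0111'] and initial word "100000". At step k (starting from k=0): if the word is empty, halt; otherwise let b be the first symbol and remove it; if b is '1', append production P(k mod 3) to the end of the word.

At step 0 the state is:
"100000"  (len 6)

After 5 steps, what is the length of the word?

2

step 0: "100000"  (len 6)
step 1: "000001"  (len 6)
step 2: "00001"  (len 5)
step 3: "0001"  (len 4)
step 4: "001"  (len 3)
step 5: "01"  (len 2)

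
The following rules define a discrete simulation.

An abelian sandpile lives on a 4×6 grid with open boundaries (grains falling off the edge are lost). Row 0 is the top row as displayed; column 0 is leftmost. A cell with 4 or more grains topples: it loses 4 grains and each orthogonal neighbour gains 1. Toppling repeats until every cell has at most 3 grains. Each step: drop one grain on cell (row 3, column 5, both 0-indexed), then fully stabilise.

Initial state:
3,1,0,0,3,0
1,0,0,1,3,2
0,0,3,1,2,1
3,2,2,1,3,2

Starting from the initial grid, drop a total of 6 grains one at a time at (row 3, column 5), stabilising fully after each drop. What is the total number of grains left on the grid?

[0] 3,1,0,0,3,0
1,0,0,1,3,2
0,0,3,1,2,1
3,2,2,1,3,2
[1] 3,1,0,0,3,0
1,0,0,1,3,2
0,0,3,1,2,1
3,2,2,1,3,3
[2] 3,1,0,0,3,0
1,0,0,1,3,2
0,0,3,1,3,2
3,2,2,2,0,1
[3] 3,1,0,0,3,0
1,0,0,1,3,2
0,0,3,1,3,2
3,2,2,2,0,2
[4] 3,1,0,0,3,0
1,0,0,1,3,2
0,0,3,1,3,2
3,2,2,2,0,3
[5] 3,1,0,0,3,0
1,0,0,1,3,2
0,0,3,1,3,3
3,2,2,2,1,0
[6] 3,1,0,0,3,0
1,0,0,1,3,2
0,0,3,1,3,3
3,2,2,2,1,1

35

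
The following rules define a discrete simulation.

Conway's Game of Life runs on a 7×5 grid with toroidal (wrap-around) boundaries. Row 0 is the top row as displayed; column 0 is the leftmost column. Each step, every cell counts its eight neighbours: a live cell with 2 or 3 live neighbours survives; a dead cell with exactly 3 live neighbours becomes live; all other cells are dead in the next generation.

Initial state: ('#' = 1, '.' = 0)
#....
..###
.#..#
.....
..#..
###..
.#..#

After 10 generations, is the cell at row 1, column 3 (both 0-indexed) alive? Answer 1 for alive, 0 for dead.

t=0: #....
..###
.#..#
.....
..#..
###..
.#..#
t=1: ###..
.####
#.#.#
.....
..#..
#.##.
..#.#
t=2: .....
.....
#.#.#
.#.#.
.###.
..#.#
....#
t=3: .....
.....
#####
.....
##..#
###.#
...#.
t=4: .....
#####
#####
.....
..###
..#..
#####
t=5: .....
.....
.....
.....
..##.
.....
#####
t=6: #####
.....
.....
.....
.....
#....
#####
t=7: .....
#####
.....
.....
.....
#.##.
.....
t=8: #####
#####
#####
.....
.....
.....
.....
t=9: .....
.....
.....
#####
.....
.....
#####
t=10: #####
.....
#####
#####
#####
#####
#####

0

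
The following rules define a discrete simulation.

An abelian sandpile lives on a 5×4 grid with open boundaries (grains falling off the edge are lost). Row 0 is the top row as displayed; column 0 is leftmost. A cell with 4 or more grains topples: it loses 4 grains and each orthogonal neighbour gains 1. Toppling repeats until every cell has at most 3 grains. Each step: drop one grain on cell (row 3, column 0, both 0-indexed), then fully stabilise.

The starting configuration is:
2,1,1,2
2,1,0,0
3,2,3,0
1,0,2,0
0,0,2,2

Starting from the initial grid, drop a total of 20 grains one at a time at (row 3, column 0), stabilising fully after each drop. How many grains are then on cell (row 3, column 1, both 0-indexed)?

0

0) 2,1,1,2
2,1,0,0
3,2,3,0
1,0,2,0
0,0,2,2
1) 2,1,1,2
2,1,0,0
3,2,3,0
2,0,2,0
0,0,2,2
2) 2,1,1,2
2,1,0,0
3,2,3,0
3,0,2,0
0,0,2,2
3) 2,1,1,2
3,1,0,0
0,3,3,0
1,1,2,0
1,0,2,2
4) 2,1,1,2
3,1,0,0
0,3,3,0
2,1,2,0
1,0,2,2
5) 2,1,1,2
3,1,0,0
0,3,3,0
3,1,2,0
1,0,2,2
6) 2,1,1,2
3,1,0,0
1,3,3,0
0,2,2,0
2,0,2,2
7) 2,1,1,2
3,1,0,0
1,3,3,0
1,2,2,0
2,0,2,2
8) 2,1,1,2
3,1,0,0
1,3,3,0
2,2,2,0
2,0,2,2
9) 2,1,1,2
3,1,0,0
1,3,3,0
3,2,2,0
2,0,2,2
10) 2,1,1,2
3,1,0,0
2,3,3,0
0,3,2,0
3,0,2,2
11) 2,1,1,2
3,1,0,0
2,3,3,0
1,3,2,0
3,0,2,2
12) 2,1,1,2
3,1,0,0
2,3,3,0
2,3,2,0
3,0,2,2
13) 2,1,1,2
3,1,0,0
2,3,3,0
3,3,2,0
3,0,2,2
14) 3,1,1,2
0,3,1,0
1,2,1,1
3,2,0,1
0,2,3,2
15) 3,1,1,2
0,3,1,0
2,2,1,1
0,3,0,1
1,2,3,2
16) 3,1,1,2
0,3,1,0
2,2,1,1
1,3,0,1
1,2,3,2
17) 3,1,1,2
0,3,1,0
2,2,1,1
2,3,0,1
1,2,3,2
18) 3,1,1,2
0,3,1,0
2,2,1,1
3,3,0,1
1,2,3,2
19) 3,1,1,2
0,3,1,0
3,3,1,1
1,0,1,1
2,3,3,2
20) 3,1,1,2
0,3,1,0
3,3,1,1
2,0,1,1
2,3,3,2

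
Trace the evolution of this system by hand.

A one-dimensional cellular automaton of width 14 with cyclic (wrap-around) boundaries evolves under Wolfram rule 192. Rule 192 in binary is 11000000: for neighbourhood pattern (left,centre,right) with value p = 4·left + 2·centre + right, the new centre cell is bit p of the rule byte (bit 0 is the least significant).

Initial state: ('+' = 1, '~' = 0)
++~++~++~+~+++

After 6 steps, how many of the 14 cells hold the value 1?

0

gen 0: ++~++~++~+~+++
gen 1: ++~~+~~+~~~~++
gen 2: ++~~~~~~~~~~~+
gen 3: ++~~~~~~~~~~~~
gen 4: ~+~~~~~~~~~~~~
gen 5: ~~~~~~~~~~~~~~
gen 6: ~~~~~~~~~~~~~~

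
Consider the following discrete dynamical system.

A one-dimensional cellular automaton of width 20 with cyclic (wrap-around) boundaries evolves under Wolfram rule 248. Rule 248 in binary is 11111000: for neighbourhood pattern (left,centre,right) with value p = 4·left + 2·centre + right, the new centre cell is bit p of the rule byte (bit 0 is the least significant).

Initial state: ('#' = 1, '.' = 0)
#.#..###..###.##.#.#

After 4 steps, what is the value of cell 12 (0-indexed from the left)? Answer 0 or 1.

0) #.#..###..###.##.#.#
1) ##.#.####.#######.##
2) ###.################
3) ####################
4) ####################

1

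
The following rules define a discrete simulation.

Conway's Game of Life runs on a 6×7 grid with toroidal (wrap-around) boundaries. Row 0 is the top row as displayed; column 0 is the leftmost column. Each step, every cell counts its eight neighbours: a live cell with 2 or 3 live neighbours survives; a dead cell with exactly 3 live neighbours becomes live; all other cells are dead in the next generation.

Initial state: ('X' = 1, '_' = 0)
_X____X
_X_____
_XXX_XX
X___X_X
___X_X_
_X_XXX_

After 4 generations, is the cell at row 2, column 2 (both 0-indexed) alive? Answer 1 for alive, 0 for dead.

1

gen 0: _X____X
_X_____
_XXX_XX
X___X_X
___X_X_
_X_XXX_
gen 1: _X__XX_
_X___XX
_XXXXXX
XX_____
X_XX___
X__X_XX
gen 2: _XX____
_X_____
___XX__
_____X_
__XXX__
X__X_X_
gen 3: XXX____
_X_X___
____X__
__X__X_
__XX_XX
_______
gen 4: XXX____
XX_X___
__XXX__
__X__XX
__XXXXX
X__X__X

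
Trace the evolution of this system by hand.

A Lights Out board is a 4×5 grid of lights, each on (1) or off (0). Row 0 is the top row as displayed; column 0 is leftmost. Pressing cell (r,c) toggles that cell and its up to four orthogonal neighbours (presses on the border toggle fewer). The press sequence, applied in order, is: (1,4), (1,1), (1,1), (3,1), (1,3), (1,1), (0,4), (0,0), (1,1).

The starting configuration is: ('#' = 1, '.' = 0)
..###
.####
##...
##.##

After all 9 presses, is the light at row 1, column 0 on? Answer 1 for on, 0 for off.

1

t=0: ..###
.####
##...
##.##
t=1: ..##.
.##..
##..#
##.##
t=2: .###.
#....
#...#
##.##
t=3: ..##.
.##..
##..#
##.##
t=4: ..##.
.##..
#...#
..###
t=5: ..#..
.#.##
#..##
..###
t=6: .##..
#.###
##.##
..###
t=7: .####
#.##.
##.##
..###
t=8: #.###
..##.
##.##
..###
t=9: #####
##.#.
#..##
..###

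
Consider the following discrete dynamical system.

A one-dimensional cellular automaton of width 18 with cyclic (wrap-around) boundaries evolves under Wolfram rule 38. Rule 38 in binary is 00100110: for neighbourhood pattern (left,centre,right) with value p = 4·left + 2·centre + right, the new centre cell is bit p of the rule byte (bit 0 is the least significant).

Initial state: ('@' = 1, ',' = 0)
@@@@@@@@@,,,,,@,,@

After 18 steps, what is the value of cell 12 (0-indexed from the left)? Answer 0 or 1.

gen 0: @@@@@@@@@,,,,,@,,@
gen 1: ,,,,,,,,,,,,,@@,@,
gen 2: ,,,,,,,,,,,,@,,@@,
gen 3: ,,,,,,,,,,,@@,@,,,
gen 4: ,,,,,,,,,,@,,@@,,,
gen 5: ,,,,,,,,,@@,@,,,,,
gen 6: ,,,,,,,,@,,@@,,,,,
gen 7: ,,,,,,,@@,@,,,,,,,
gen 8: ,,,,,,@,,@@,,,,,,,
gen 9: ,,,,,@@,@,,,,,,,,,
gen 10: ,,,,@,,@@,,,,,,,,,
gen 11: ,,,@@,@,,,,,,,,,,,
gen 12: ,,@,,@@,,,,,,,,,,,
gen 13: ,@@,@,,,,,,,,,,,,,
gen 14: @,,@@,,,,,,,,,,,,,
gen 15: @,@,,,,,,,,,,,,,,@
gen 16: ,@@,,,,,,,,,,,,,@,
gen 17: @,,,,,,,,,,,,,,@@,
gen 18: @,,,,,,,,,,,,,@,,@

0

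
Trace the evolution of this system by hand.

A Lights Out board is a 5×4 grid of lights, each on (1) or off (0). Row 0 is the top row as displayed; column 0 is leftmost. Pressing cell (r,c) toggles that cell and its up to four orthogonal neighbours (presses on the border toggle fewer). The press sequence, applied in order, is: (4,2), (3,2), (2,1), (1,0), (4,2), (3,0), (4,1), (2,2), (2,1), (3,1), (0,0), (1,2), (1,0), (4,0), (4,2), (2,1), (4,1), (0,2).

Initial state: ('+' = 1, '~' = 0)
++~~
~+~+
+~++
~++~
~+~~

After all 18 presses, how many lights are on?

13

0) ++~~
~+~+
+~++
~++~
~+~~
1) ++~~
~+~+
+~++
~+~~
~~++
2) ++~~
~+~+
+~~+
~~++
~~~+
3) ++~~
~~~+
~+++
~+++
~~~+
4) ~+~~
++~+
++++
~+++
~~~+
5) ~+~~
++~+
++++
~+~+
~++~
6) ~+~~
++~+
~+++
+~~+
+++~
7) ~+~~
++~+
~+++
++~+
~~~~
8) ~+~~
++++
~~~~
++++
~~~~
9) ~+~~
+~++
+++~
+~++
~~~~
10) ~+~~
+~++
+~+~
~+~+
~+~~
11) +~~~
~~++
+~+~
~+~+
~+~~
12) +~+~
~+~~
+~~~
~+~+
~+~~
13) ~~+~
+~~~
~~~~
~+~+
~+~~
14) ~~+~
+~~~
~~~~
++~+
+~~~
15) ~~+~
+~~~
~~~~
++++
++++
16) ~~+~
++~~
+++~
+~++
++++
17) ~~+~
++~~
+++~
++++
~~~+
18) ~+~+
+++~
+++~
++++
~~~+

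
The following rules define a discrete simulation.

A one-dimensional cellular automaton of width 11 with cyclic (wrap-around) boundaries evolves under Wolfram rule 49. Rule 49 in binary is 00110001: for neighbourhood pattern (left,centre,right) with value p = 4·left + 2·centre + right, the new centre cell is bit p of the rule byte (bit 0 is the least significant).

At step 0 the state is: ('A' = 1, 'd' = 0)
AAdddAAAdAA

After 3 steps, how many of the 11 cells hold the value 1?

3

0) AAdddAAAdAA
1) ddAAddddAdd
2) AdddAAAddAA
3) dAAddddAddd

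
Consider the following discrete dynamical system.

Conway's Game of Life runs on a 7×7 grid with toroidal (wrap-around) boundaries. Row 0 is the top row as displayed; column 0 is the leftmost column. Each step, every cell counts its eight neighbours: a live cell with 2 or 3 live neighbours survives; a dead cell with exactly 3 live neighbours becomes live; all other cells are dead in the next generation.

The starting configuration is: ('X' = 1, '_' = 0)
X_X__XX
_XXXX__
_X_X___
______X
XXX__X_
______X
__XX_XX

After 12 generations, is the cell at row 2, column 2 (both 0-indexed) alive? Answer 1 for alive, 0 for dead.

0

0) X_X__XX
_XXXX__
_X_X___
______X
XXX__X_
______X
__XX_XX
1) X______
____XXX
XX_XX__
______X
XX___X_
___XX__
_XXXX__
2) XXX___X
_X_XXXX
X__XX__
__X_XXX
X___XXX
X____X_
_XX_X__
3) ______X
_______
XX_____
_X_____
XX_X___
X__X___
__XX_X_
4) _______
X______
XX_____
_______
XX_____
X__X__X
__XXX_X
5) ___X___
XX_____
XX_____
_______
XX____X
___XXXX
X_XXXXX
6) ___X_X_
XXX____
XX_____
______X
X___X_X
_______
X_X____
7) X__X__X
X_X___X
__X___X
_X___XX
X____XX
XX____X
_______
8) XX____X
__XX_X_
__X____
_X_____
_______
_X___X_
_X_____
9) XX____X
X_XX__X
_XXX___
_______
_______
_______
_XX___X
10) ___X_X_
___X__X
XX_X___
__X____
_______
_______
_XX___X
11) X__XXXX
X__X__X
XX_X___
_XX____
_______
_______
__X____
12) XXXXXX_
___X___
___X__X
XXX____
_______
_______
___XXXX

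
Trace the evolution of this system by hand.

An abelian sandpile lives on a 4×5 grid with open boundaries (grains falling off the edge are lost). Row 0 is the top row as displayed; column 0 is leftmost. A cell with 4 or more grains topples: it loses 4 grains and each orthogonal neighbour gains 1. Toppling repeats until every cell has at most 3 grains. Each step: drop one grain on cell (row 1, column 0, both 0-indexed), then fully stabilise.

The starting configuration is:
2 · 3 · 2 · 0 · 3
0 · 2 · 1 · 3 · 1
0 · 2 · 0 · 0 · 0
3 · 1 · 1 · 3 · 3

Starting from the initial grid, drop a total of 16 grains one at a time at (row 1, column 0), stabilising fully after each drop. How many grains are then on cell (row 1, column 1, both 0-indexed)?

1

[0] 2 · 3 · 2 · 0 · 3
0 · 2 · 1 · 3 · 1
0 · 2 · 0 · 0 · 0
3 · 1 · 1 · 3 · 3
[1] 2 · 3 · 2 · 0 · 3
1 · 2 · 1 · 3 · 1
0 · 2 · 0 · 0 · 0
3 · 1 · 1 · 3 · 3
[2] 2 · 3 · 2 · 0 · 3
2 · 2 · 1 · 3 · 1
0 · 2 · 0 · 0 · 0
3 · 1 · 1 · 3 · 3
[3] 2 · 3 · 2 · 0 · 3
3 · 2 · 1 · 3 · 1
0 · 2 · 0 · 0 · 0
3 · 1 · 1 · 3 · 3
[4] 3 · 3 · 2 · 0 · 3
0 · 3 · 1 · 3 · 1
1 · 2 · 0 · 0 · 0
3 · 1 · 1 · 3 · 3
[5] 3 · 3 · 2 · 0 · 3
1 · 3 · 1 · 3 · 1
1 · 2 · 0 · 0 · 0
3 · 1 · 1 · 3 · 3
[6] 3 · 3 · 2 · 0 · 3
2 · 3 · 1 · 3 · 1
1 · 2 · 0 · 0 · 0
3 · 1 · 1 · 3 · 3
[7] 3 · 3 · 2 · 0 · 3
3 · 3 · 1 · 3 · 1
1 · 2 · 0 · 0 · 0
3 · 1 · 1 · 3 · 3
[8] 1 · 1 · 3 · 0 · 3
2 · 1 · 2 · 3 · 1
2 · 3 · 0 · 0 · 0
3 · 1 · 1 · 3 · 3
[9] 1 · 1 · 3 · 0 · 3
3 · 1 · 2 · 3 · 1
2 · 3 · 0 · 0 · 0
3 · 1 · 1 · 3 · 3
[10] 2 · 1 · 3 · 0 · 3
0 · 2 · 2 · 3 · 1
3 · 3 · 0 · 0 · 0
3 · 1 · 1 · 3 · 3
[11] 2 · 1 · 3 · 0 · 3
1 · 2 · 2 · 3 · 1
3 · 3 · 0 · 0 · 0
3 · 1 · 1 · 3 · 3
[12] 2 · 1 · 3 · 0 · 3
2 · 2 · 2 · 3 · 1
3 · 3 · 0 · 0 · 0
3 · 1 · 1 · 3 · 3
[13] 2 · 1 · 3 · 0 · 3
3 · 2 · 2 · 3 · 1
3 · 3 · 0 · 0 · 0
3 · 1 · 1 · 3 · 3
[14] 3 · 2 · 3 · 0 · 3
2 · 0 · 3 · 3 · 1
2 · 1 · 1 · 0 · 0
0 · 3 · 1 · 3 · 3
[15] 3 · 2 · 3 · 0 · 3
3 · 0 · 3 · 3 · 1
2 · 1 · 1 · 0 · 0
0 · 3 · 1 · 3 · 3
[16] 0 · 3 · 3 · 0 · 3
1 · 1 · 3 · 3 · 1
3 · 1 · 1 · 0 · 0
0 · 3 · 1 · 3 · 3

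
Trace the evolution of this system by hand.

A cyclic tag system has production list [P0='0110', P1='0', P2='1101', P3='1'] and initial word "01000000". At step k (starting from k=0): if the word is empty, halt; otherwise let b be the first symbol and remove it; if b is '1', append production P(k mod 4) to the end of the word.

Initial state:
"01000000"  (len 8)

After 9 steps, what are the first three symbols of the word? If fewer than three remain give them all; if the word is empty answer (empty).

gen 0: "01000000"  (len 8)
gen 1: "1000000"  (len 7)
gen 2: "0000000"  (len 7)
gen 3: "000000"  (len 6)
gen 4: "00000"  (len 5)
gen 5: "0000"  (len 4)
gen 6: "000"  (len 3)
gen 7: "00"  (len 2)
gen 8: "0"  (len 1)
gen 9: (halted — word empty)

(empty)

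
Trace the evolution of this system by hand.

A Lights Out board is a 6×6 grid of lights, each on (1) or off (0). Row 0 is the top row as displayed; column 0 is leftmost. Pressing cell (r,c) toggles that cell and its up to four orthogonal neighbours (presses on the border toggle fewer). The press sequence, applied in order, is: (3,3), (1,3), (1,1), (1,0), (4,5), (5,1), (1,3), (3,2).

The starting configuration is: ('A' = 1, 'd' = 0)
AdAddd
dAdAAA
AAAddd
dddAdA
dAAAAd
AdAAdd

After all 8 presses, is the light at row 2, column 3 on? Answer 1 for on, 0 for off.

1

step 0: AdAddd
dAdAAA
AAAddd
dddAdA
dAAAAd
AdAAdd
step 1: AdAddd
dAdAAA
AAAAdd
ddAdAA
dAAdAd
AdAAdd
step 2: AdAAdd
dAAddA
AAAddd
ddAdAA
dAAdAd
AdAAdd
step 3: AAAAdd
AddddA
AdAddd
ddAdAA
dAAdAd
AdAAdd
step 4: dAAAdd
dAdddA
ddAddd
ddAdAA
dAAdAd
AdAAdd
step 5: dAAAdd
dAdddA
ddAddd
ddAdAd
dAAddA
AdAAdA
step 6: dAAAdd
dAdddA
ddAddd
ddAdAd
ddAddA
dAdAdA
step 7: dAAddd
dAAAAA
ddAAdd
ddAdAd
ddAddA
dAdAdA
step 8: dAAddd
dAAAAA
dddAdd
dAdAAd
dddddA
dAdAdA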